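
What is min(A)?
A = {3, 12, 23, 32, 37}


Set A = {3, 12, 23, 32, 37}
Elements in ascending order: 3, 12, 23, 32, 37
The smallest element is 3.

3


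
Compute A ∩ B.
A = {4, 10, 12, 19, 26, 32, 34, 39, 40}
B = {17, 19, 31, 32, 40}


Set A = {4, 10, 12, 19, 26, 32, 34, 39, 40}
Set B = {17, 19, 31, 32, 40}
A ∩ B includes only elements in both sets.
Check each element of A against B:
4 ✗, 10 ✗, 12 ✗, 19 ✓, 26 ✗, 32 ✓, 34 ✗, 39 ✗, 40 ✓
A ∩ B = {19, 32, 40}

{19, 32, 40}


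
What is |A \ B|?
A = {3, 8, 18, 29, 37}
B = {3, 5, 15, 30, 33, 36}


Set A = {3, 8, 18, 29, 37}
Set B = {3, 5, 15, 30, 33, 36}
A \ B = {8, 18, 29, 37}
|A \ B| = 4

4


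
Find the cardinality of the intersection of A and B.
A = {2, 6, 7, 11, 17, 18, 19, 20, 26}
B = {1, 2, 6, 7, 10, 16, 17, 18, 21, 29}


Set A = {2, 6, 7, 11, 17, 18, 19, 20, 26}
Set B = {1, 2, 6, 7, 10, 16, 17, 18, 21, 29}
A ∩ B = {2, 6, 7, 17, 18}
|A ∩ B| = 5

5


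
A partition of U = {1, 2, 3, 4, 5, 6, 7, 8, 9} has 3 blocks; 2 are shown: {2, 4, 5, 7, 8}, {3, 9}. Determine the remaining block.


U = {1, 2, 3, 4, 5, 6, 7, 8, 9}
Shown blocks: {2, 4, 5, 7, 8}, {3, 9}
A partition's blocks are pairwise disjoint and cover U, so the missing block = U \ (union of shown blocks).
Union of shown blocks: {2, 3, 4, 5, 7, 8, 9}
Missing block = U \ (union) = {1, 6}

{1, 6}


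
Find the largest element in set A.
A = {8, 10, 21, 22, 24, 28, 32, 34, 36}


Set A = {8, 10, 21, 22, 24, 28, 32, 34, 36}
Elements in ascending order: 8, 10, 21, 22, 24, 28, 32, 34, 36
The largest element is 36.

36


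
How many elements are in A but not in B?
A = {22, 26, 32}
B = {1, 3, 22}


Set A = {22, 26, 32}
Set B = {1, 3, 22}
A \ B = {26, 32}
|A \ B| = 2

2


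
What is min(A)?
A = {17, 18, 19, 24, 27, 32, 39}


Set A = {17, 18, 19, 24, 27, 32, 39}
Elements in ascending order: 17, 18, 19, 24, 27, 32, 39
The smallest element is 17.

17


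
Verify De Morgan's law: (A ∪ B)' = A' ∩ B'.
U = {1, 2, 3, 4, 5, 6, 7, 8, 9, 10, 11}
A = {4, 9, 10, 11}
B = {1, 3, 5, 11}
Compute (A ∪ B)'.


U = {1, 2, 3, 4, 5, 6, 7, 8, 9, 10, 11}
A = {4, 9, 10, 11}, B = {1, 3, 5, 11}
A ∪ B = {1, 3, 4, 5, 9, 10, 11}
(A ∪ B)' = U \ (A ∪ B) = {2, 6, 7, 8}
Verification via A' ∩ B': A' = {1, 2, 3, 5, 6, 7, 8}, B' = {2, 4, 6, 7, 8, 9, 10}
A' ∩ B' = {2, 6, 7, 8} ✓

{2, 6, 7, 8}


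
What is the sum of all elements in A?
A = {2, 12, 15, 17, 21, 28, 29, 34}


Set A = {2, 12, 15, 17, 21, 28, 29, 34}
Sum = 2 + 12 + 15 + 17 + 21 + 28 + 29 + 34 = 158

158


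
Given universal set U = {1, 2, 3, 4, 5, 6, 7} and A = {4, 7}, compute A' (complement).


Universal set U = {1, 2, 3, 4, 5, 6, 7}
Set A = {4, 7}
A' = U \ A = elements in U but not in A
Checking each element of U:
1 (not in A, include), 2 (not in A, include), 3 (not in A, include), 4 (in A, exclude), 5 (not in A, include), 6 (not in A, include), 7 (in A, exclude)
A' = {1, 2, 3, 5, 6}

{1, 2, 3, 5, 6}


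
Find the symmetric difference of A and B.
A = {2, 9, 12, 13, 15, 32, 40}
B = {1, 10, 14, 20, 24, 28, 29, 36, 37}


Set A = {2, 9, 12, 13, 15, 32, 40}
Set B = {1, 10, 14, 20, 24, 28, 29, 36, 37}
A △ B = (A \ B) ∪ (B \ A)
Elements in A but not B: {2, 9, 12, 13, 15, 32, 40}
Elements in B but not A: {1, 10, 14, 20, 24, 28, 29, 36, 37}
A △ B = {1, 2, 9, 10, 12, 13, 14, 15, 20, 24, 28, 29, 32, 36, 37, 40}

{1, 2, 9, 10, 12, 13, 14, 15, 20, 24, 28, 29, 32, 36, 37, 40}


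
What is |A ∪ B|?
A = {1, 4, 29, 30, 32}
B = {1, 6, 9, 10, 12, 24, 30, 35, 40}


Set A = {1, 4, 29, 30, 32}, |A| = 5
Set B = {1, 6, 9, 10, 12, 24, 30, 35, 40}, |B| = 9
A ∩ B = {1, 30}, |A ∩ B| = 2
|A ∪ B| = |A| + |B| - |A ∩ B| = 5 + 9 - 2 = 12

12


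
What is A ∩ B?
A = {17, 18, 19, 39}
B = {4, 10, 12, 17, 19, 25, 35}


Set A = {17, 18, 19, 39}
Set B = {4, 10, 12, 17, 19, 25, 35}
A ∩ B includes only elements in both sets.
Check each element of A against B:
17 ✓, 18 ✗, 19 ✓, 39 ✗
A ∩ B = {17, 19}

{17, 19}


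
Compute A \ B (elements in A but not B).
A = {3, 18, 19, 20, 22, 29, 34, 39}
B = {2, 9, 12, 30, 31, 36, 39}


Set A = {3, 18, 19, 20, 22, 29, 34, 39}
Set B = {2, 9, 12, 30, 31, 36, 39}
A \ B includes elements in A that are not in B.
Check each element of A:
3 (not in B, keep), 18 (not in B, keep), 19 (not in B, keep), 20 (not in B, keep), 22 (not in B, keep), 29 (not in B, keep), 34 (not in B, keep), 39 (in B, remove)
A \ B = {3, 18, 19, 20, 22, 29, 34}

{3, 18, 19, 20, 22, 29, 34}


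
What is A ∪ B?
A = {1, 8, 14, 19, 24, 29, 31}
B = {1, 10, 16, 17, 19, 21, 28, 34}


Set A = {1, 8, 14, 19, 24, 29, 31}
Set B = {1, 10, 16, 17, 19, 21, 28, 34}
A ∪ B includes all elements in either set.
Elements from A: {1, 8, 14, 19, 24, 29, 31}
Elements from B not already included: {10, 16, 17, 21, 28, 34}
A ∪ B = {1, 8, 10, 14, 16, 17, 19, 21, 24, 28, 29, 31, 34}

{1, 8, 10, 14, 16, 17, 19, 21, 24, 28, 29, 31, 34}


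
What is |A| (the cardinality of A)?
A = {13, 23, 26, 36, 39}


Set A = {13, 23, 26, 36, 39}
Listing elements: 13, 23, 26, 36, 39
Counting: 5 elements
|A| = 5

5


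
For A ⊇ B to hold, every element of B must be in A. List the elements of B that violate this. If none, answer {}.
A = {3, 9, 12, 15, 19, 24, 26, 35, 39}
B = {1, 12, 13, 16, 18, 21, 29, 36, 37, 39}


Set A = {3, 9, 12, 15, 19, 24, 26, 35, 39}
Set B = {1, 12, 13, 16, 18, 21, 29, 36, 37, 39}
Check each element of B against A:
1 ∉ A (include), 12 ∈ A, 13 ∉ A (include), 16 ∉ A (include), 18 ∉ A (include), 21 ∉ A (include), 29 ∉ A (include), 36 ∉ A (include), 37 ∉ A (include), 39 ∈ A
Elements of B not in A: {1, 13, 16, 18, 21, 29, 36, 37}

{1, 13, 16, 18, 21, 29, 36, 37}


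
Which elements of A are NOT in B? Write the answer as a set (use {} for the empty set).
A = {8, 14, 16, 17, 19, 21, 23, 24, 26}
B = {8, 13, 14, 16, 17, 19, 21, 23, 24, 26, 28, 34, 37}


Set A = {8, 14, 16, 17, 19, 21, 23, 24, 26}
Set B = {8, 13, 14, 16, 17, 19, 21, 23, 24, 26, 28, 34, 37}
Check each element of A against B:
8 ∈ B, 14 ∈ B, 16 ∈ B, 17 ∈ B, 19 ∈ B, 21 ∈ B, 23 ∈ B, 24 ∈ B, 26 ∈ B
Elements of A not in B: {}

{}


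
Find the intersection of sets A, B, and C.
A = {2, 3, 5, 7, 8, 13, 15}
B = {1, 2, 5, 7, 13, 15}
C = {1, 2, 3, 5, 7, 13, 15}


Set A = {2, 3, 5, 7, 8, 13, 15}
Set B = {1, 2, 5, 7, 13, 15}
Set C = {1, 2, 3, 5, 7, 13, 15}
First, A ∩ B = {2, 5, 7, 13, 15}
Then, (A ∩ B) ∩ C = {2, 5, 7, 13, 15}

{2, 5, 7, 13, 15}


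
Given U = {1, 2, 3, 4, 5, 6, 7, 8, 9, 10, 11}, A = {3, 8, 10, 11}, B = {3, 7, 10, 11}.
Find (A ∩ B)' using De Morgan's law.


U = {1, 2, 3, 4, 5, 6, 7, 8, 9, 10, 11}
A = {3, 8, 10, 11}, B = {3, 7, 10, 11}
A ∩ B = {3, 10, 11}
(A ∩ B)' = U \ (A ∩ B) = {1, 2, 4, 5, 6, 7, 8, 9}
Verification via A' ∪ B': A' = {1, 2, 4, 5, 6, 7, 9}, B' = {1, 2, 4, 5, 6, 8, 9}
A' ∪ B' = {1, 2, 4, 5, 6, 7, 8, 9} ✓

{1, 2, 4, 5, 6, 7, 8, 9}


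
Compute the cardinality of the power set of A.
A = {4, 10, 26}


Set A = {4, 10, 26}
|A| = 3
The power set P(A) contains all subsets of A.
|P(A)| = 2^|A| = 2^3 = 8

8


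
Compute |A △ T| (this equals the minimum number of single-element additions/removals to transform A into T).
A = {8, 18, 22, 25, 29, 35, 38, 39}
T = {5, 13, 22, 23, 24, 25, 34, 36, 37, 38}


Set A = {8, 18, 22, 25, 29, 35, 38, 39}
Set T = {5, 13, 22, 23, 24, 25, 34, 36, 37, 38}
Elements to remove from A (in A, not in T): {8, 18, 29, 35, 39} → 5 removals
Elements to add to A (in T, not in A): {5, 13, 23, 24, 34, 36, 37} → 7 additions
Total edits = 5 + 7 = 12

12


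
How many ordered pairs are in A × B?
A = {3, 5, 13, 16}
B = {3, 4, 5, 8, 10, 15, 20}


Set A = {3, 5, 13, 16} has 4 elements.
Set B = {3, 4, 5, 8, 10, 15, 20} has 7 elements.
|A × B| = |A| × |B| = 4 × 7 = 28

28


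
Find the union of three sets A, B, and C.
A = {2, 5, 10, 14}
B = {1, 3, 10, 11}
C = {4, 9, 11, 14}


Set A = {2, 5, 10, 14}
Set B = {1, 3, 10, 11}
Set C = {4, 9, 11, 14}
First, A ∪ B = {1, 2, 3, 5, 10, 11, 14}
Then, (A ∪ B) ∪ C = {1, 2, 3, 4, 5, 9, 10, 11, 14}

{1, 2, 3, 4, 5, 9, 10, 11, 14}


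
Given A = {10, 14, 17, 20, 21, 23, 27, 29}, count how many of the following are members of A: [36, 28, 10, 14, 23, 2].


Set A = {10, 14, 17, 20, 21, 23, 27, 29}
Candidates: [36, 28, 10, 14, 23, 2]
Check each candidate:
36 ∉ A, 28 ∉ A, 10 ∈ A, 14 ∈ A, 23 ∈ A, 2 ∉ A
Count of candidates in A: 3

3


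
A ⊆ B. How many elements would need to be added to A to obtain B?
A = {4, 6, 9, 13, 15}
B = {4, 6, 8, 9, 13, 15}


Set A = {4, 6, 9, 13, 15}, |A| = 5
Set B = {4, 6, 8, 9, 13, 15}, |B| = 6
Since A ⊆ B: B \ A = {8}
|B| - |A| = 6 - 5 = 1

1


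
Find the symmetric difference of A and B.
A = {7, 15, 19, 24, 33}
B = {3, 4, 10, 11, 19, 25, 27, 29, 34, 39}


Set A = {7, 15, 19, 24, 33}
Set B = {3, 4, 10, 11, 19, 25, 27, 29, 34, 39}
A △ B = (A \ B) ∪ (B \ A)
Elements in A but not B: {7, 15, 24, 33}
Elements in B but not A: {3, 4, 10, 11, 25, 27, 29, 34, 39}
A △ B = {3, 4, 7, 10, 11, 15, 24, 25, 27, 29, 33, 34, 39}

{3, 4, 7, 10, 11, 15, 24, 25, 27, 29, 33, 34, 39}


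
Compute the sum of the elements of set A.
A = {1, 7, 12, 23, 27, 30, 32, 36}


Set A = {1, 7, 12, 23, 27, 30, 32, 36}
Sum = 1 + 7 + 12 + 23 + 27 + 30 + 32 + 36 = 168

168


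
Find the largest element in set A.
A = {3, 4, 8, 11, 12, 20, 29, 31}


Set A = {3, 4, 8, 11, 12, 20, 29, 31}
Elements in ascending order: 3, 4, 8, 11, 12, 20, 29, 31
The largest element is 31.

31


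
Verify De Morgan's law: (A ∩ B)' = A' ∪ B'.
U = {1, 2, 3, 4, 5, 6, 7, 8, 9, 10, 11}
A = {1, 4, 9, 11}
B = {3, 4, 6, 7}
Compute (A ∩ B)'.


U = {1, 2, 3, 4, 5, 6, 7, 8, 9, 10, 11}
A = {1, 4, 9, 11}, B = {3, 4, 6, 7}
A ∩ B = {4}
(A ∩ B)' = U \ (A ∩ B) = {1, 2, 3, 5, 6, 7, 8, 9, 10, 11}
Verification via A' ∪ B': A' = {2, 3, 5, 6, 7, 8, 10}, B' = {1, 2, 5, 8, 9, 10, 11}
A' ∪ B' = {1, 2, 3, 5, 6, 7, 8, 9, 10, 11} ✓

{1, 2, 3, 5, 6, 7, 8, 9, 10, 11}


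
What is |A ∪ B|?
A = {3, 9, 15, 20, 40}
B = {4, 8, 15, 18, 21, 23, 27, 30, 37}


Set A = {3, 9, 15, 20, 40}, |A| = 5
Set B = {4, 8, 15, 18, 21, 23, 27, 30, 37}, |B| = 9
A ∩ B = {15}, |A ∩ B| = 1
|A ∪ B| = |A| + |B| - |A ∩ B| = 5 + 9 - 1 = 13

13


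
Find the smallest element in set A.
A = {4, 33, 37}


Set A = {4, 33, 37}
Elements in ascending order: 4, 33, 37
The smallest element is 4.

4


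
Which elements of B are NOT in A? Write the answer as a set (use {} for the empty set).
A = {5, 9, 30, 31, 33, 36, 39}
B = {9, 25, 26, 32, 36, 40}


Set A = {5, 9, 30, 31, 33, 36, 39}
Set B = {9, 25, 26, 32, 36, 40}
Check each element of B against A:
9 ∈ A, 25 ∉ A (include), 26 ∉ A (include), 32 ∉ A (include), 36 ∈ A, 40 ∉ A (include)
Elements of B not in A: {25, 26, 32, 40}

{25, 26, 32, 40}


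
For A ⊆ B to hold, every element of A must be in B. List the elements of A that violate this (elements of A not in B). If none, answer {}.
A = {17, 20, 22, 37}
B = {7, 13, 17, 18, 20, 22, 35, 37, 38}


Set A = {17, 20, 22, 37}
Set B = {7, 13, 17, 18, 20, 22, 35, 37, 38}
Check each element of A against B:
17 ∈ B, 20 ∈ B, 22 ∈ B, 37 ∈ B
Elements of A not in B: {}

{}


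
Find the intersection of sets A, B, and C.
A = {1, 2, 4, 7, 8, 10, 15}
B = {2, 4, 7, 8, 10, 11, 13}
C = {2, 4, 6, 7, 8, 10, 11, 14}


Set A = {1, 2, 4, 7, 8, 10, 15}
Set B = {2, 4, 7, 8, 10, 11, 13}
Set C = {2, 4, 6, 7, 8, 10, 11, 14}
First, A ∩ B = {2, 4, 7, 8, 10}
Then, (A ∩ B) ∩ C = {2, 4, 7, 8, 10}

{2, 4, 7, 8, 10}


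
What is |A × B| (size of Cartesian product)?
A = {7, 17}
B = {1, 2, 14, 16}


Set A = {7, 17} has 2 elements.
Set B = {1, 2, 14, 16} has 4 elements.
|A × B| = |A| × |B| = 2 × 4 = 8

8


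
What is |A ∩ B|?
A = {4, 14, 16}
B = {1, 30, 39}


Set A = {4, 14, 16}
Set B = {1, 30, 39}
A ∩ B = {}
|A ∩ B| = 0

0


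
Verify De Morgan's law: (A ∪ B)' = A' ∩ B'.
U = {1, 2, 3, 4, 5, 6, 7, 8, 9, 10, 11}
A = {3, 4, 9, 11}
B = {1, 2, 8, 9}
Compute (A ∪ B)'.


U = {1, 2, 3, 4, 5, 6, 7, 8, 9, 10, 11}
A = {3, 4, 9, 11}, B = {1, 2, 8, 9}
A ∪ B = {1, 2, 3, 4, 8, 9, 11}
(A ∪ B)' = U \ (A ∪ B) = {5, 6, 7, 10}
Verification via A' ∩ B': A' = {1, 2, 5, 6, 7, 8, 10}, B' = {3, 4, 5, 6, 7, 10, 11}
A' ∩ B' = {5, 6, 7, 10} ✓

{5, 6, 7, 10}


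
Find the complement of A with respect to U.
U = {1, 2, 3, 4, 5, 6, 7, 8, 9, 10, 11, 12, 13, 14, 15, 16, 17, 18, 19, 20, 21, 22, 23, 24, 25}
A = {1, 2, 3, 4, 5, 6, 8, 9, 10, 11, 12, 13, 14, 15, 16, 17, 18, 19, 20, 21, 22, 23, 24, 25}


Universal set U = {1, 2, 3, 4, 5, 6, 7, 8, 9, 10, 11, 12, 13, 14, 15, 16, 17, 18, 19, 20, 21, 22, 23, 24, 25}
Set A = {1, 2, 3, 4, 5, 6, 8, 9, 10, 11, 12, 13, 14, 15, 16, 17, 18, 19, 20, 21, 22, 23, 24, 25}
A' = U \ A = elements in U but not in A
Checking each element of U:
1 (in A, exclude), 2 (in A, exclude), 3 (in A, exclude), 4 (in A, exclude), 5 (in A, exclude), 6 (in A, exclude), 7 (not in A, include), 8 (in A, exclude), 9 (in A, exclude), 10 (in A, exclude), 11 (in A, exclude), 12 (in A, exclude), 13 (in A, exclude), 14 (in A, exclude), 15 (in A, exclude), 16 (in A, exclude), 17 (in A, exclude), 18 (in A, exclude), 19 (in A, exclude), 20 (in A, exclude), 21 (in A, exclude), 22 (in A, exclude), 23 (in A, exclude), 24 (in A, exclude), 25 (in A, exclude)
A' = {7}

{7}


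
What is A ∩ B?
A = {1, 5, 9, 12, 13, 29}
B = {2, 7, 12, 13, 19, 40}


Set A = {1, 5, 9, 12, 13, 29}
Set B = {2, 7, 12, 13, 19, 40}
A ∩ B includes only elements in both sets.
Check each element of A against B:
1 ✗, 5 ✗, 9 ✗, 12 ✓, 13 ✓, 29 ✗
A ∩ B = {12, 13}

{12, 13}


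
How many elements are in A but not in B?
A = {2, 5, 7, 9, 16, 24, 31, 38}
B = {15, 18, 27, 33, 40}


Set A = {2, 5, 7, 9, 16, 24, 31, 38}
Set B = {15, 18, 27, 33, 40}
A \ B = {2, 5, 7, 9, 16, 24, 31, 38}
|A \ B| = 8

8


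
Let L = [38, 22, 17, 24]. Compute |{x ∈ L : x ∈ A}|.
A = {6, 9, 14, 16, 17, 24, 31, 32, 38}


Set A = {6, 9, 14, 16, 17, 24, 31, 32, 38}
Candidates: [38, 22, 17, 24]
Check each candidate:
38 ∈ A, 22 ∉ A, 17 ∈ A, 24 ∈ A
Count of candidates in A: 3

3


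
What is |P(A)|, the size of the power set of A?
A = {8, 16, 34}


Set A = {8, 16, 34}
|A| = 3
The power set P(A) contains all subsets of A.
|P(A)| = 2^|A| = 2^3 = 8

8


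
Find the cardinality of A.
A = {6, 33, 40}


Set A = {6, 33, 40}
Listing elements: 6, 33, 40
Counting: 3 elements
|A| = 3

3


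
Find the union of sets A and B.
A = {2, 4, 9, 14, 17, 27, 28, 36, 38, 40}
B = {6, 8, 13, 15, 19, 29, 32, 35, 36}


Set A = {2, 4, 9, 14, 17, 27, 28, 36, 38, 40}
Set B = {6, 8, 13, 15, 19, 29, 32, 35, 36}
A ∪ B includes all elements in either set.
Elements from A: {2, 4, 9, 14, 17, 27, 28, 36, 38, 40}
Elements from B not already included: {6, 8, 13, 15, 19, 29, 32, 35}
A ∪ B = {2, 4, 6, 8, 9, 13, 14, 15, 17, 19, 27, 28, 29, 32, 35, 36, 38, 40}

{2, 4, 6, 8, 9, 13, 14, 15, 17, 19, 27, 28, 29, 32, 35, 36, 38, 40}


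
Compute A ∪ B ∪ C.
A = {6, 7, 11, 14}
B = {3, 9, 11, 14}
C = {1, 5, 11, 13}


Set A = {6, 7, 11, 14}
Set B = {3, 9, 11, 14}
Set C = {1, 5, 11, 13}
First, A ∪ B = {3, 6, 7, 9, 11, 14}
Then, (A ∪ B) ∪ C = {1, 3, 5, 6, 7, 9, 11, 13, 14}

{1, 3, 5, 6, 7, 9, 11, 13, 14}


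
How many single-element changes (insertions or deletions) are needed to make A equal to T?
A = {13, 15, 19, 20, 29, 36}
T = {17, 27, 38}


Set A = {13, 15, 19, 20, 29, 36}
Set T = {17, 27, 38}
Elements to remove from A (in A, not in T): {13, 15, 19, 20, 29, 36} → 6 removals
Elements to add to A (in T, not in A): {17, 27, 38} → 3 additions
Total edits = 6 + 3 = 9

9


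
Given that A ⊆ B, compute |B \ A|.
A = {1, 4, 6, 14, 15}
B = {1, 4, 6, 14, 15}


Set A = {1, 4, 6, 14, 15}, |A| = 5
Set B = {1, 4, 6, 14, 15}, |B| = 5
Since A ⊆ B: B \ A = {}
|B| - |A| = 5 - 5 = 0

0


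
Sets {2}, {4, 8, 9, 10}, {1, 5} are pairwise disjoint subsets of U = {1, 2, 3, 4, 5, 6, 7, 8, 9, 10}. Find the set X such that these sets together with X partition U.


U = {1, 2, 3, 4, 5, 6, 7, 8, 9, 10}
Shown blocks: {2}, {4, 8, 9, 10}, {1, 5}
A partition's blocks are pairwise disjoint and cover U, so the missing block = U \ (union of shown blocks).
Union of shown blocks: {1, 2, 4, 5, 8, 9, 10}
Missing block = U \ (union) = {3, 6, 7}

{3, 6, 7}


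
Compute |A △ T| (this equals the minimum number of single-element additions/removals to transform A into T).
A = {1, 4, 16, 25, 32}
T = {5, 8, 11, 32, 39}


Set A = {1, 4, 16, 25, 32}
Set T = {5, 8, 11, 32, 39}
Elements to remove from A (in A, not in T): {1, 4, 16, 25} → 4 removals
Elements to add to A (in T, not in A): {5, 8, 11, 39} → 4 additions
Total edits = 4 + 4 = 8

8


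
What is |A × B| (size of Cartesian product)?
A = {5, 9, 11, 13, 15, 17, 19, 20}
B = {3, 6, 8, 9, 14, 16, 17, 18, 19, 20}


Set A = {5, 9, 11, 13, 15, 17, 19, 20} has 8 elements.
Set B = {3, 6, 8, 9, 14, 16, 17, 18, 19, 20} has 10 elements.
|A × B| = |A| × |B| = 8 × 10 = 80

80


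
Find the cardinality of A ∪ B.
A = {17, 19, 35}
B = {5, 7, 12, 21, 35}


Set A = {17, 19, 35}, |A| = 3
Set B = {5, 7, 12, 21, 35}, |B| = 5
A ∩ B = {35}, |A ∩ B| = 1
|A ∪ B| = |A| + |B| - |A ∩ B| = 3 + 5 - 1 = 7

7


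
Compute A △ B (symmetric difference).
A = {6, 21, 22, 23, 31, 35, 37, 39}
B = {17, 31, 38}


Set A = {6, 21, 22, 23, 31, 35, 37, 39}
Set B = {17, 31, 38}
A △ B = (A \ B) ∪ (B \ A)
Elements in A but not B: {6, 21, 22, 23, 35, 37, 39}
Elements in B but not A: {17, 38}
A △ B = {6, 17, 21, 22, 23, 35, 37, 38, 39}

{6, 17, 21, 22, 23, 35, 37, 38, 39}


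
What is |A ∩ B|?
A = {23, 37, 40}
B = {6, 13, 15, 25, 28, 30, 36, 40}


Set A = {23, 37, 40}
Set B = {6, 13, 15, 25, 28, 30, 36, 40}
A ∩ B = {40}
|A ∩ B| = 1

1


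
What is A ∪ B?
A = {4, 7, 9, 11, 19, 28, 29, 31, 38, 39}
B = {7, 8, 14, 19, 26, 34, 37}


Set A = {4, 7, 9, 11, 19, 28, 29, 31, 38, 39}
Set B = {7, 8, 14, 19, 26, 34, 37}
A ∪ B includes all elements in either set.
Elements from A: {4, 7, 9, 11, 19, 28, 29, 31, 38, 39}
Elements from B not already included: {8, 14, 26, 34, 37}
A ∪ B = {4, 7, 8, 9, 11, 14, 19, 26, 28, 29, 31, 34, 37, 38, 39}

{4, 7, 8, 9, 11, 14, 19, 26, 28, 29, 31, 34, 37, 38, 39}


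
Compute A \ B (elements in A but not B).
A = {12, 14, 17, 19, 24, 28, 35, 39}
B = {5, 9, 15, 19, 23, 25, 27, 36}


Set A = {12, 14, 17, 19, 24, 28, 35, 39}
Set B = {5, 9, 15, 19, 23, 25, 27, 36}
A \ B includes elements in A that are not in B.
Check each element of A:
12 (not in B, keep), 14 (not in B, keep), 17 (not in B, keep), 19 (in B, remove), 24 (not in B, keep), 28 (not in B, keep), 35 (not in B, keep), 39 (not in B, keep)
A \ B = {12, 14, 17, 24, 28, 35, 39}

{12, 14, 17, 24, 28, 35, 39}


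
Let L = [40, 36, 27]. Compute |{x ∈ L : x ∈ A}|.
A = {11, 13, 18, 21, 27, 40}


Set A = {11, 13, 18, 21, 27, 40}
Candidates: [40, 36, 27]
Check each candidate:
40 ∈ A, 36 ∉ A, 27 ∈ A
Count of candidates in A: 2

2


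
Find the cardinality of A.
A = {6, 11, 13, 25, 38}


Set A = {6, 11, 13, 25, 38}
Listing elements: 6, 11, 13, 25, 38
Counting: 5 elements
|A| = 5

5


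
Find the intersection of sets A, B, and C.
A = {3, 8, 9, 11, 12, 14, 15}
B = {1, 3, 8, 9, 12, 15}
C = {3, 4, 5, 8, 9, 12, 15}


Set A = {3, 8, 9, 11, 12, 14, 15}
Set B = {1, 3, 8, 9, 12, 15}
Set C = {3, 4, 5, 8, 9, 12, 15}
First, A ∩ B = {3, 8, 9, 12, 15}
Then, (A ∩ B) ∩ C = {3, 8, 9, 12, 15}

{3, 8, 9, 12, 15}


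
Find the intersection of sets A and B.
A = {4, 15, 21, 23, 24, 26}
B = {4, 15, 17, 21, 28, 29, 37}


Set A = {4, 15, 21, 23, 24, 26}
Set B = {4, 15, 17, 21, 28, 29, 37}
A ∩ B includes only elements in both sets.
Check each element of A against B:
4 ✓, 15 ✓, 21 ✓, 23 ✗, 24 ✗, 26 ✗
A ∩ B = {4, 15, 21}

{4, 15, 21}


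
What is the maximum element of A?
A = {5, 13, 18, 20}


Set A = {5, 13, 18, 20}
Elements in ascending order: 5, 13, 18, 20
The largest element is 20.

20


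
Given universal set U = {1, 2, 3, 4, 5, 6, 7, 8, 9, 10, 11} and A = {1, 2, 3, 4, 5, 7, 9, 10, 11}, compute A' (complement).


Universal set U = {1, 2, 3, 4, 5, 6, 7, 8, 9, 10, 11}
Set A = {1, 2, 3, 4, 5, 7, 9, 10, 11}
A' = U \ A = elements in U but not in A
Checking each element of U:
1 (in A, exclude), 2 (in A, exclude), 3 (in A, exclude), 4 (in A, exclude), 5 (in A, exclude), 6 (not in A, include), 7 (in A, exclude), 8 (not in A, include), 9 (in A, exclude), 10 (in A, exclude), 11 (in A, exclude)
A' = {6, 8}

{6, 8}


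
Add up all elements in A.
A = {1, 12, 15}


Set A = {1, 12, 15}
Sum = 1 + 12 + 15 = 28

28


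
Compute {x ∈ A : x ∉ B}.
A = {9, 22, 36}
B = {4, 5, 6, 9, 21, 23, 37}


Set A = {9, 22, 36}
Set B = {4, 5, 6, 9, 21, 23, 37}
Check each element of A against B:
9 ∈ B, 22 ∉ B (include), 36 ∉ B (include)
Elements of A not in B: {22, 36}

{22, 36}


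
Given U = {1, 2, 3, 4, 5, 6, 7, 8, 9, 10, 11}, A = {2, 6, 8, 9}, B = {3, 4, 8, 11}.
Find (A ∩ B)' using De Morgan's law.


U = {1, 2, 3, 4, 5, 6, 7, 8, 9, 10, 11}
A = {2, 6, 8, 9}, B = {3, 4, 8, 11}
A ∩ B = {8}
(A ∩ B)' = U \ (A ∩ B) = {1, 2, 3, 4, 5, 6, 7, 9, 10, 11}
Verification via A' ∪ B': A' = {1, 3, 4, 5, 7, 10, 11}, B' = {1, 2, 5, 6, 7, 9, 10}
A' ∪ B' = {1, 2, 3, 4, 5, 6, 7, 9, 10, 11} ✓

{1, 2, 3, 4, 5, 6, 7, 9, 10, 11}


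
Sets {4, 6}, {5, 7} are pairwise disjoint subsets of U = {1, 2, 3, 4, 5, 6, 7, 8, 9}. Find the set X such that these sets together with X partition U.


U = {1, 2, 3, 4, 5, 6, 7, 8, 9}
Shown blocks: {4, 6}, {5, 7}
A partition's blocks are pairwise disjoint and cover U, so the missing block = U \ (union of shown blocks).
Union of shown blocks: {4, 5, 6, 7}
Missing block = U \ (union) = {1, 2, 3, 8, 9}

{1, 2, 3, 8, 9}


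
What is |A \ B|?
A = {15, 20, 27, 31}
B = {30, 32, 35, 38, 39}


Set A = {15, 20, 27, 31}
Set B = {30, 32, 35, 38, 39}
A \ B = {15, 20, 27, 31}
|A \ B| = 4

4


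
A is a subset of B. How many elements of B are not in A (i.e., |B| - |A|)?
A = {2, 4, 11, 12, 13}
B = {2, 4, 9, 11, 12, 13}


Set A = {2, 4, 11, 12, 13}, |A| = 5
Set B = {2, 4, 9, 11, 12, 13}, |B| = 6
Since A ⊆ B: B \ A = {9}
|B| - |A| = 6 - 5 = 1

1


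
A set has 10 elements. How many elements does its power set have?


The set has 10 elements.
The power set contains all possible subsets.
|P(A)| = 2^|A| = 2^10 = 1024

1024


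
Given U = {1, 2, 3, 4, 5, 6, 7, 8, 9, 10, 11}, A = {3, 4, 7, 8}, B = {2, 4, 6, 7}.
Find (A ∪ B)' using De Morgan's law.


U = {1, 2, 3, 4, 5, 6, 7, 8, 9, 10, 11}
A = {3, 4, 7, 8}, B = {2, 4, 6, 7}
A ∪ B = {2, 3, 4, 6, 7, 8}
(A ∪ B)' = U \ (A ∪ B) = {1, 5, 9, 10, 11}
Verification via A' ∩ B': A' = {1, 2, 5, 6, 9, 10, 11}, B' = {1, 3, 5, 8, 9, 10, 11}
A' ∩ B' = {1, 5, 9, 10, 11} ✓

{1, 5, 9, 10, 11}


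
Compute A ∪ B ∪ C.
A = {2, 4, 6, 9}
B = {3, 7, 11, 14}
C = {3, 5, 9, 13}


Set A = {2, 4, 6, 9}
Set B = {3, 7, 11, 14}
Set C = {3, 5, 9, 13}
First, A ∪ B = {2, 3, 4, 6, 7, 9, 11, 14}
Then, (A ∪ B) ∪ C = {2, 3, 4, 5, 6, 7, 9, 11, 13, 14}

{2, 3, 4, 5, 6, 7, 9, 11, 13, 14}


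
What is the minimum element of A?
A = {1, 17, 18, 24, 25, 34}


Set A = {1, 17, 18, 24, 25, 34}
Elements in ascending order: 1, 17, 18, 24, 25, 34
The smallest element is 1.

1


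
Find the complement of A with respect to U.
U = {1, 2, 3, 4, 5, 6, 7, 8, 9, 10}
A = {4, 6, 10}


Universal set U = {1, 2, 3, 4, 5, 6, 7, 8, 9, 10}
Set A = {4, 6, 10}
A' = U \ A = elements in U but not in A
Checking each element of U:
1 (not in A, include), 2 (not in A, include), 3 (not in A, include), 4 (in A, exclude), 5 (not in A, include), 6 (in A, exclude), 7 (not in A, include), 8 (not in A, include), 9 (not in A, include), 10 (in A, exclude)
A' = {1, 2, 3, 5, 7, 8, 9}

{1, 2, 3, 5, 7, 8, 9}


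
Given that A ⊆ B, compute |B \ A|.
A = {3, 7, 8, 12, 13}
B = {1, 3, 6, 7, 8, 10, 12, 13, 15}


Set A = {3, 7, 8, 12, 13}, |A| = 5
Set B = {1, 3, 6, 7, 8, 10, 12, 13, 15}, |B| = 9
Since A ⊆ B: B \ A = {1, 6, 10, 15}
|B| - |A| = 9 - 5 = 4

4


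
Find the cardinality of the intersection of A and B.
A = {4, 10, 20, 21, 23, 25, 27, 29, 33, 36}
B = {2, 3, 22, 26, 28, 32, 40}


Set A = {4, 10, 20, 21, 23, 25, 27, 29, 33, 36}
Set B = {2, 3, 22, 26, 28, 32, 40}
A ∩ B = {}
|A ∩ B| = 0

0


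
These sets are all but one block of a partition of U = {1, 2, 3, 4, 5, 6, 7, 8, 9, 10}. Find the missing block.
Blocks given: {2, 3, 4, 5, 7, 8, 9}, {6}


U = {1, 2, 3, 4, 5, 6, 7, 8, 9, 10}
Shown blocks: {2, 3, 4, 5, 7, 8, 9}, {6}
A partition's blocks are pairwise disjoint and cover U, so the missing block = U \ (union of shown blocks).
Union of shown blocks: {2, 3, 4, 5, 6, 7, 8, 9}
Missing block = U \ (union) = {1, 10}

{1, 10}


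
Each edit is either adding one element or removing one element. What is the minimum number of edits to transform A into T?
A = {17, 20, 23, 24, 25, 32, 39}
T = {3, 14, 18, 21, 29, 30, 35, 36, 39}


Set A = {17, 20, 23, 24, 25, 32, 39}
Set T = {3, 14, 18, 21, 29, 30, 35, 36, 39}
Elements to remove from A (in A, not in T): {17, 20, 23, 24, 25, 32} → 6 removals
Elements to add to A (in T, not in A): {3, 14, 18, 21, 29, 30, 35, 36} → 8 additions
Total edits = 6 + 8 = 14

14


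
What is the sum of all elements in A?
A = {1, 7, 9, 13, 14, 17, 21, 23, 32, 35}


Set A = {1, 7, 9, 13, 14, 17, 21, 23, 32, 35}
Sum = 1 + 7 + 9 + 13 + 14 + 17 + 21 + 23 + 32 + 35 = 172

172


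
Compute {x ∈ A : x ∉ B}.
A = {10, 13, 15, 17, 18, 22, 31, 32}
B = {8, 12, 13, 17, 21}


Set A = {10, 13, 15, 17, 18, 22, 31, 32}
Set B = {8, 12, 13, 17, 21}
Check each element of A against B:
10 ∉ B (include), 13 ∈ B, 15 ∉ B (include), 17 ∈ B, 18 ∉ B (include), 22 ∉ B (include), 31 ∉ B (include), 32 ∉ B (include)
Elements of A not in B: {10, 15, 18, 22, 31, 32}

{10, 15, 18, 22, 31, 32}


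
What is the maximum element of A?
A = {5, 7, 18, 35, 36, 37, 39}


Set A = {5, 7, 18, 35, 36, 37, 39}
Elements in ascending order: 5, 7, 18, 35, 36, 37, 39
The largest element is 39.

39


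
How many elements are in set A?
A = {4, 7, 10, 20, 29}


Set A = {4, 7, 10, 20, 29}
Listing elements: 4, 7, 10, 20, 29
Counting: 5 elements
|A| = 5

5


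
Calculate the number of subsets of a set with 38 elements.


The set has 38 elements.
The power set contains all possible subsets.
|P(A)| = 2^|A| = 2^38 = 274877906944

274877906944


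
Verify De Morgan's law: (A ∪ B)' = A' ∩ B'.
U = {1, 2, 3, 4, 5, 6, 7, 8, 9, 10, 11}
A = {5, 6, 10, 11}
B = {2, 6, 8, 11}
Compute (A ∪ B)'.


U = {1, 2, 3, 4, 5, 6, 7, 8, 9, 10, 11}
A = {5, 6, 10, 11}, B = {2, 6, 8, 11}
A ∪ B = {2, 5, 6, 8, 10, 11}
(A ∪ B)' = U \ (A ∪ B) = {1, 3, 4, 7, 9}
Verification via A' ∩ B': A' = {1, 2, 3, 4, 7, 8, 9}, B' = {1, 3, 4, 5, 7, 9, 10}
A' ∩ B' = {1, 3, 4, 7, 9} ✓

{1, 3, 4, 7, 9}


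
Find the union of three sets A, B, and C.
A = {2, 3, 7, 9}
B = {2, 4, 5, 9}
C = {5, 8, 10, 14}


Set A = {2, 3, 7, 9}
Set B = {2, 4, 5, 9}
Set C = {5, 8, 10, 14}
First, A ∪ B = {2, 3, 4, 5, 7, 9}
Then, (A ∪ B) ∪ C = {2, 3, 4, 5, 7, 8, 9, 10, 14}

{2, 3, 4, 5, 7, 8, 9, 10, 14}


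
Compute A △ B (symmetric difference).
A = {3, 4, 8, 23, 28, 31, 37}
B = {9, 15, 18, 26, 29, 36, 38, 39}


Set A = {3, 4, 8, 23, 28, 31, 37}
Set B = {9, 15, 18, 26, 29, 36, 38, 39}
A △ B = (A \ B) ∪ (B \ A)
Elements in A but not B: {3, 4, 8, 23, 28, 31, 37}
Elements in B but not A: {9, 15, 18, 26, 29, 36, 38, 39}
A △ B = {3, 4, 8, 9, 15, 18, 23, 26, 28, 29, 31, 36, 37, 38, 39}

{3, 4, 8, 9, 15, 18, 23, 26, 28, 29, 31, 36, 37, 38, 39}


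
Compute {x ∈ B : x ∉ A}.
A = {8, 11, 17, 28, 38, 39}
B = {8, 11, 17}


Set A = {8, 11, 17, 28, 38, 39}
Set B = {8, 11, 17}
Check each element of B against A:
8 ∈ A, 11 ∈ A, 17 ∈ A
Elements of B not in A: {}

{}


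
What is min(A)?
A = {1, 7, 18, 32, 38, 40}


Set A = {1, 7, 18, 32, 38, 40}
Elements in ascending order: 1, 7, 18, 32, 38, 40
The smallest element is 1.

1


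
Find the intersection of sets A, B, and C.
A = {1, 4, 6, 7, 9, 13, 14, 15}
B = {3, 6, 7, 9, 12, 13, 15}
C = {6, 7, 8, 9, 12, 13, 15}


Set A = {1, 4, 6, 7, 9, 13, 14, 15}
Set B = {3, 6, 7, 9, 12, 13, 15}
Set C = {6, 7, 8, 9, 12, 13, 15}
First, A ∩ B = {6, 7, 9, 13, 15}
Then, (A ∩ B) ∩ C = {6, 7, 9, 13, 15}

{6, 7, 9, 13, 15}


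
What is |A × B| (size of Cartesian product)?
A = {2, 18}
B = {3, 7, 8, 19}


Set A = {2, 18} has 2 elements.
Set B = {3, 7, 8, 19} has 4 elements.
|A × B| = |A| × |B| = 2 × 4 = 8

8


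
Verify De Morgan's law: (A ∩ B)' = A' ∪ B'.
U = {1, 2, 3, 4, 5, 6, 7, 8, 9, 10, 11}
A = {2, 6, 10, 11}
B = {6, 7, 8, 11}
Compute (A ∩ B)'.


U = {1, 2, 3, 4, 5, 6, 7, 8, 9, 10, 11}
A = {2, 6, 10, 11}, B = {6, 7, 8, 11}
A ∩ B = {6, 11}
(A ∩ B)' = U \ (A ∩ B) = {1, 2, 3, 4, 5, 7, 8, 9, 10}
Verification via A' ∪ B': A' = {1, 3, 4, 5, 7, 8, 9}, B' = {1, 2, 3, 4, 5, 9, 10}
A' ∪ B' = {1, 2, 3, 4, 5, 7, 8, 9, 10} ✓

{1, 2, 3, 4, 5, 7, 8, 9, 10}


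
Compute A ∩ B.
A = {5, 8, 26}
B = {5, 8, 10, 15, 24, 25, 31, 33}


Set A = {5, 8, 26}
Set B = {5, 8, 10, 15, 24, 25, 31, 33}
A ∩ B includes only elements in both sets.
Check each element of A against B:
5 ✓, 8 ✓, 26 ✗
A ∩ B = {5, 8}

{5, 8}


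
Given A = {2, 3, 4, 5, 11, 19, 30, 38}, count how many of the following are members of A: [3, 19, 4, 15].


Set A = {2, 3, 4, 5, 11, 19, 30, 38}
Candidates: [3, 19, 4, 15]
Check each candidate:
3 ∈ A, 19 ∈ A, 4 ∈ A, 15 ∉ A
Count of candidates in A: 3

3


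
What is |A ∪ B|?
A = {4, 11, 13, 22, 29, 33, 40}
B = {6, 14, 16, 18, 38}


Set A = {4, 11, 13, 22, 29, 33, 40}, |A| = 7
Set B = {6, 14, 16, 18, 38}, |B| = 5
A ∩ B = {}, |A ∩ B| = 0
|A ∪ B| = |A| + |B| - |A ∩ B| = 7 + 5 - 0 = 12

12


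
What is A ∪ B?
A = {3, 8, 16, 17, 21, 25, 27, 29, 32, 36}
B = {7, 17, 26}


Set A = {3, 8, 16, 17, 21, 25, 27, 29, 32, 36}
Set B = {7, 17, 26}
A ∪ B includes all elements in either set.
Elements from A: {3, 8, 16, 17, 21, 25, 27, 29, 32, 36}
Elements from B not already included: {7, 26}
A ∪ B = {3, 7, 8, 16, 17, 21, 25, 26, 27, 29, 32, 36}

{3, 7, 8, 16, 17, 21, 25, 26, 27, 29, 32, 36}


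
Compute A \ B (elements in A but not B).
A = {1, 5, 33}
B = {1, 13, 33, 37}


Set A = {1, 5, 33}
Set B = {1, 13, 33, 37}
A \ B includes elements in A that are not in B.
Check each element of A:
1 (in B, remove), 5 (not in B, keep), 33 (in B, remove)
A \ B = {5}

{5}


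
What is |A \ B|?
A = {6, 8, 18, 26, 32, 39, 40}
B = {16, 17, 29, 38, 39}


Set A = {6, 8, 18, 26, 32, 39, 40}
Set B = {16, 17, 29, 38, 39}
A \ B = {6, 8, 18, 26, 32, 40}
|A \ B| = 6

6


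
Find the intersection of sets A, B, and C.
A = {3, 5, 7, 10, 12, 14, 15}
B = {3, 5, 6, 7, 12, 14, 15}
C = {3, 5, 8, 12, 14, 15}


Set A = {3, 5, 7, 10, 12, 14, 15}
Set B = {3, 5, 6, 7, 12, 14, 15}
Set C = {3, 5, 8, 12, 14, 15}
First, A ∩ B = {3, 5, 7, 12, 14, 15}
Then, (A ∩ B) ∩ C = {3, 5, 12, 14, 15}

{3, 5, 12, 14, 15}


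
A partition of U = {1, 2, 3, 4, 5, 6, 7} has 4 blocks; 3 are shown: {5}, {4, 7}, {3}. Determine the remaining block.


U = {1, 2, 3, 4, 5, 6, 7}
Shown blocks: {5}, {4, 7}, {3}
A partition's blocks are pairwise disjoint and cover U, so the missing block = U \ (union of shown blocks).
Union of shown blocks: {3, 4, 5, 7}
Missing block = U \ (union) = {1, 2, 6}

{1, 2, 6}


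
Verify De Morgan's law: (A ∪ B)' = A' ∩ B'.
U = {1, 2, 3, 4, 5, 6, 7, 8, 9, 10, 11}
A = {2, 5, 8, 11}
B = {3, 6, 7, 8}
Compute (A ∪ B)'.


U = {1, 2, 3, 4, 5, 6, 7, 8, 9, 10, 11}
A = {2, 5, 8, 11}, B = {3, 6, 7, 8}
A ∪ B = {2, 3, 5, 6, 7, 8, 11}
(A ∪ B)' = U \ (A ∪ B) = {1, 4, 9, 10}
Verification via A' ∩ B': A' = {1, 3, 4, 6, 7, 9, 10}, B' = {1, 2, 4, 5, 9, 10, 11}
A' ∩ B' = {1, 4, 9, 10} ✓

{1, 4, 9, 10}


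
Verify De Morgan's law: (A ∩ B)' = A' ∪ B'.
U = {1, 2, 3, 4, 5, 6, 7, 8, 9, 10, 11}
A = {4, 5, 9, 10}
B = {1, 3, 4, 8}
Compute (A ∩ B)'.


U = {1, 2, 3, 4, 5, 6, 7, 8, 9, 10, 11}
A = {4, 5, 9, 10}, B = {1, 3, 4, 8}
A ∩ B = {4}
(A ∩ B)' = U \ (A ∩ B) = {1, 2, 3, 5, 6, 7, 8, 9, 10, 11}
Verification via A' ∪ B': A' = {1, 2, 3, 6, 7, 8, 11}, B' = {2, 5, 6, 7, 9, 10, 11}
A' ∪ B' = {1, 2, 3, 5, 6, 7, 8, 9, 10, 11} ✓

{1, 2, 3, 5, 6, 7, 8, 9, 10, 11}


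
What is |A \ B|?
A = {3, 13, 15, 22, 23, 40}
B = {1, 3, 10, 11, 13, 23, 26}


Set A = {3, 13, 15, 22, 23, 40}
Set B = {1, 3, 10, 11, 13, 23, 26}
A \ B = {15, 22, 40}
|A \ B| = 3

3


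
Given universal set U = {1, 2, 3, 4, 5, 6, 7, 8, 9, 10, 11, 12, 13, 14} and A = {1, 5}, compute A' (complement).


Universal set U = {1, 2, 3, 4, 5, 6, 7, 8, 9, 10, 11, 12, 13, 14}
Set A = {1, 5}
A' = U \ A = elements in U but not in A
Checking each element of U:
1 (in A, exclude), 2 (not in A, include), 3 (not in A, include), 4 (not in A, include), 5 (in A, exclude), 6 (not in A, include), 7 (not in A, include), 8 (not in A, include), 9 (not in A, include), 10 (not in A, include), 11 (not in A, include), 12 (not in A, include), 13 (not in A, include), 14 (not in A, include)
A' = {2, 3, 4, 6, 7, 8, 9, 10, 11, 12, 13, 14}

{2, 3, 4, 6, 7, 8, 9, 10, 11, 12, 13, 14}


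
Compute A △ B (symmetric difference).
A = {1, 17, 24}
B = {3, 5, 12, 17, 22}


Set A = {1, 17, 24}
Set B = {3, 5, 12, 17, 22}
A △ B = (A \ B) ∪ (B \ A)
Elements in A but not B: {1, 24}
Elements in B but not A: {3, 5, 12, 22}
A △ B = {1, 3, 5, 12, 22, 24}

{1, 3, 5, 12, 22, 24}


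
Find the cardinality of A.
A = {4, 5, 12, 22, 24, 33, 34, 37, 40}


Set A = {4, 5, 12, 22, 24, 33, 34, 37, 40}
Listing elements: 4, 5, 12, 22, 24, 33, 34, 37, 40
Counting: 9 elements
|A| = 9

9


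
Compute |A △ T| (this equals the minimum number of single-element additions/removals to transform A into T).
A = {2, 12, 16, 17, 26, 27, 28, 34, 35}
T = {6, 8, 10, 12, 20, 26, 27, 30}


Set A = {2, 12, 16, 17, 26, 27, 28, 34, 35}
Set T = {6, 8, 10, 12, 20, 26, 27, 30}
Elements to remove from A (in A, not in T): {2, 16, 17, 28, 34, 35} → 6 removals
Elements to add to A (in T, not in A): {6, 8, 10, 20, 30} → 5 additions
Total edits = 6 + 5 = 11

11


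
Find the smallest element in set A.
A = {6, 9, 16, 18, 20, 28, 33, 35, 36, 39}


Set A = {6, 9, 16, 18, 20, 28, 33, 35, 36, 39}
Elements in ascending order: 6, 9, 16, 18, 20, 28, 33, 35, 36, 39
The smallest element is 6.

6


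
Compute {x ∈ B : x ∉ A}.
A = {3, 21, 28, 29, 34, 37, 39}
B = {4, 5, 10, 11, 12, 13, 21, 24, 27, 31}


Set A = {3, 21, 28, 29, 34, 37, 39}
Set B = {4, 5, 10, 11, 12, 13, 21, 24, 27, 31}
Check each element of B against A:
4 ∉ A (include), 5 ∉ A (include), 10 ∉ A (include), 11 ∉ A (include), 12 ∉ A (include), 13 ∉ A (include), 21 ∈ A, 24 ∉ A (include), 27 ∉ A (include), 31 ∉ A (include)
Elements of B not in A: {4, 5, 10, 11, 12, 13, 24, 27, 31}

{4, 5, 10, 11, 12, 13, 24, 27, 31}


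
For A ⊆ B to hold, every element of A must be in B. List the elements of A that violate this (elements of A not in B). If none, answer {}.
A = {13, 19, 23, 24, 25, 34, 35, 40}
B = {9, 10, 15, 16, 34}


Set A = {13, 19, 23, 24, 25, 34, 35, 40}
Set B = {9, 10, 15, 16, 34}
Check each element of A against B:
13 ∉ B (include), 19 ∉ B (include), 23 ∉ B (include), 24 ∉ B (include), 25 ∉ B (include), 34 ∈ B, 35 ∉ B (include), 40 ∉ B (include)
Elements of A not in B: {13, 19, 23, 24, 25, 35, 40}

{13, 19, 23, 24, 25, 35, 40}


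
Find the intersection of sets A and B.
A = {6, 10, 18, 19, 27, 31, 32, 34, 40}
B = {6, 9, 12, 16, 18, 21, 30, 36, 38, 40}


Set A = {6, 10, 18, 19, 27, 31, 32, 34, 40}
Set B = {6, 9, 12, 16, 18, 21, 30, 36, 38, 40}
A ∩ B includes only elements in both sets.
Check each element of A against B:
6 ✓, 10 ✗, 18 ✓, 19 ✗, 27 ✗, 31 ✗, 32 ✗, 34 ✗, 40 ✓
A ∩ B = {6, 18, 40}

{6, 18, 40}


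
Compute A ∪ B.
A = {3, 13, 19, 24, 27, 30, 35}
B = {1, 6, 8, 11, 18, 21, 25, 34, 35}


Set A = {3, 13, 19, 24, 27, 30, 35}
Set B = {1, 6, 8, 11, 18, 21, 25, 34, 35}
A ∪ B includes all elements in either set.
Elements from A: {3, 13, 19, 24, 27, 30, 35}
Elements from B not already included: {1, 6, 8, 11, 18, 21, 25, 34}
A ∪ B = {1, 3, 6, 8, 11, 13, 18, 19, 21, 24, 25, 27, 30, 34, 35}

{1, 3, 6, 8, 11, 13, 18, 19, 21, 24, 25, 27, 30, 34, 35}


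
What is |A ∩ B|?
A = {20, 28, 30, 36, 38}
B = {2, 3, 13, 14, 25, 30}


Set A = {20, 28, 30, 36, 38}
Set B = {2, 3, 13, 14, 25, 30}
A ∩ B = {30}
|A ∩ B| = 1

1


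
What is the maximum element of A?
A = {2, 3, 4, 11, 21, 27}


Set A = {2, 3, 4, 11, 21, 27}
Elements in ascending order: 2, 3, 4, 11, 21, 27
The largest element is 27.

27


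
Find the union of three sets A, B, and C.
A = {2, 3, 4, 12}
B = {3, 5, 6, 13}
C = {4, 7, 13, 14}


Set A = {2, 3, 4, 12}
Set B = {3, 5, 6, 13}
Set C = {4, 7, 13, 14}
First, A ∪ B = {2, 3, 4, 5, 6, 12, 13}
Then, (A ∪ B) ∪ C = {2, 3, 4, 5, 6, 7, 12, 13, 14}

{2, 3, 4, 5, 6, 7, 12, 13, 14}


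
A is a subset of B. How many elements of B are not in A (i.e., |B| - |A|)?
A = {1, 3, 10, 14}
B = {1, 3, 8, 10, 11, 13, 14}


Set A = {1, 3, 10, 14}, |A| = 4
Set B = {1, 3, 8, 10, 11, 13, 14}, |B| = 7
Since A ⊆ B: B \ A = {8, 11, 13}
|B| - |A| = 7 - 4 = 3

3


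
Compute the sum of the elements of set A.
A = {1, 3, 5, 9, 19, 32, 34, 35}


Set A = {1, 3, 5, 9, 19, 32, 34, 35}
Sum = 1 + 3 + 5 + 9 + 19 + 32 + 34 + 35 = 138

138


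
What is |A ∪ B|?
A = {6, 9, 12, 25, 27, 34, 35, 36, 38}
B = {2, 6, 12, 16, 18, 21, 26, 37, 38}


Set A = {6, 9, 12, 25, 27, 34, 35, 36, 38}, |A| = 9
Set B = {2, 6, 12, 16, 18, 21, 26, 37, 38}, |B| = 9
A ∩ B = {6, 12, 38}, |A ∩ B| = 3
|A ∪ B| = |A| + |B| - |A ∩ B| = 9 + 9 - 3 = 15

15


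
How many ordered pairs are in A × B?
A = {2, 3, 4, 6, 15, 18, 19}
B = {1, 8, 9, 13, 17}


Set A = {2, 3, 4, 6, 15, 18, 19} has 7 elements.
Set B = {1, 8, 9, 13, 17} has 5 elements.
|A × B| = |A| × |B| = 7 × 5 = 35

35


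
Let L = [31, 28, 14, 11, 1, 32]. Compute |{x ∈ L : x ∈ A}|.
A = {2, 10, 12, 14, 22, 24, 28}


Set A = {2, 10, 12, 14, 22, 24, 28}
Candidates: [31, 28, 14, 11, 1, 32]
Check each candidate:
31 ∉ A, 28 ∈ A, 14 ∈ A, 11 ∉ A, 1 ∉ A, 32 ∉ A
Count of candidates in A: 2

2


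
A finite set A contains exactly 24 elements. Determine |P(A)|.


The set has 24 elements.
The power set contains all possible subsets.
|P(A)| = 2^|A| = 2^24 = 16777216

16777216


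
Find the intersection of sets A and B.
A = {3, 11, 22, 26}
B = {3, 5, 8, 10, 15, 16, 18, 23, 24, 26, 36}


Set A = {3, 11, 22, 26}
Set B = {3, 5, 8, 10, 15, 16, 18, 23, 24, 26, 36}
A ∩ B includes only elements in both sets.
Check each element of A against B:
3 ✓, 11 ✗, 22 ✗, 26 ✓
A ∩ B = {3, 26}

{3, 26}


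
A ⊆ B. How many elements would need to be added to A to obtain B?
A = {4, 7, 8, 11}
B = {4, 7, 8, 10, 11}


Set A = {4, 7, 8, 11}, |A| = 4
Set B = {4, 7, 8, 10, 11}, |B| = 5
Since A ⊆ B: B \ A = {10}
|B| - |A| = 5 - 4 = 1

1


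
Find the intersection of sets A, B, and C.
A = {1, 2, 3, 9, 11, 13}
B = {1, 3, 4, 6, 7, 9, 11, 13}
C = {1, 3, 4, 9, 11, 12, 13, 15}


Set A = {1, 2, 3, 9, 11, 13}
Set B = {1, 3, 4, 6, 7, 9, 11, 13}
Set C = {1, 3, 4, 9, 11, 12, 13, 15}
First, A ∩ B = {1, 3, 9, 11, 13}
Then, (A ∩ B) ∩ C = {1, 3, 9, 11, 13}

{1, 3, 9, 11, 13}


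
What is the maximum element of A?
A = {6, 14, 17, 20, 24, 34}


Set A = {6, 14, 17, 20, 24, 34}
Elements in ascending order: 6, 14, 17, 20, 24, 34
The largest element is 34.

34


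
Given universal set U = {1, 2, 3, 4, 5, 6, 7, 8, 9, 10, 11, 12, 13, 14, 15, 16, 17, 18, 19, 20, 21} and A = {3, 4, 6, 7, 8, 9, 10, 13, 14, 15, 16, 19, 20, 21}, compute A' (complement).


Universal set U = {1, 2, 3, 4, 5, 6, 7, 8, 9, 10, 11, 12, 13, 14, 15, 16, 17, 18, 19, 20, 21}
Set A = {3, 4, 6, 7, 8, 9, 10, 13, 14, 15, 16, 19, 20, 21}
A' = U \ A = elements in U but not in A
Checking each element of U:
1 (not in A, include), 2 (not in A, include), 3 (in A, exclude), 4 (in A, exclude), 5 (not in A, include), 6 (in A, exclude), 7 (in A, exclude), 8 (in A, exclude), 9 (in A, exclude), 10 (in A, exclude), 11 (not in A, include), 12 (not in A, include), 13 (in A, exclude), 14 (in A, exclude), 15 (in A, exclude), 16 (in A, exclude), 17 (not in A, include), 18 (not in A, include), 19 (in A, exclude), 20 (in A, exclude), 21 (in A, exclude)
A' = {1, 2, 5, 11, 12, 17, 18}

{1, 2, 5, 11, 12, 17, 18}
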